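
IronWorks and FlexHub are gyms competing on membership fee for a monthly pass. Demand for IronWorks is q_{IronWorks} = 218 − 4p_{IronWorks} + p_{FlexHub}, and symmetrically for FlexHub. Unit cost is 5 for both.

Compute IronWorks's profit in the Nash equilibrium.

3364

IronWorks's profit: π = (p_{IronWorks} − 5)(218 − 4p_{IronWorks} + p_{FlexHub}).
∂π/∂p_{IronWorks} = 238 − 8p_{IronWorks} + p_{FlexHub} = 0 ⇒ p_{IronWorks} = 29.75 + 0.125p_{FlexHub}.
By symmetry p_{FlexHub} = p_{IronWorks}; substituting into the reaction function, 0.875p_{IronWorks} = 29.75 and p_{IronWorks} = 34.
q_{IronWorks} = 218 − 4·34 + 34 = 116.
Profit = (34 − 5)·116 = 3364.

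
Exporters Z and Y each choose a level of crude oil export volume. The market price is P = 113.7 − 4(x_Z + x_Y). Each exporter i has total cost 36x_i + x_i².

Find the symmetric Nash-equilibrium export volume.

Exporter Z's profit: π = x_Z(113.7 − 4(x_Z + x_Y)) − 36x_Z − x_Z².
∂π/∂x_Z = 77.7 − 10x_Z − 4x_Y = 0, so x_Z = 7.77 − 0.4x_Y.
Setting x_Z = x_Y in the reaction function: x_Z = 7.77 − 0.4x_Z, so x_Z = 7.77 / 1.4 = 5.55.

5.55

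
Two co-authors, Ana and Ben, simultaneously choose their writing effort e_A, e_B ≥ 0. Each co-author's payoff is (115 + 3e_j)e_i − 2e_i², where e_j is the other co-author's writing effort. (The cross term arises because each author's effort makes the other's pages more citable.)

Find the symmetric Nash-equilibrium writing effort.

Ana's payoff is (115 + 3e_B)e_A − 2e_A².
∂π/∂e_A = 115 + 3e_B − 4e_A = 0, so e_A = 28.75 + 0.75e_B.
By symmetry e_B = e_A; substituting into the reaction function, 0.25e_A = 28.75 and e_A = 115.

115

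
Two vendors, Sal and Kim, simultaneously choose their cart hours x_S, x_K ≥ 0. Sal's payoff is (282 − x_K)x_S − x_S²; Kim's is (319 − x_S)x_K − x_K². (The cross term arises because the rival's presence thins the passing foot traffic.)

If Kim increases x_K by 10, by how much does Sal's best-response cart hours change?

-5

Expanding Sal's payoff: 282x_S − x_Kx_S − x_S².
∂π/∂x_S = 282 − x_K − 2x_S = 0, so x_S = 141 − 0.5x_K.
The reaction-function slope is −0.5, so a 10-unit rise in x_K moves x_S by −0.5 × 10 = −5. Sal's best response falls — the actions are strategic substitutes.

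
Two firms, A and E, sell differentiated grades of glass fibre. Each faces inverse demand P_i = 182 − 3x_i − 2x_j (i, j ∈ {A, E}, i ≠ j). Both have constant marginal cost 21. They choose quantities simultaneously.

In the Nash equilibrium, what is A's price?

81.375

Firm A's profit: π = x_A(182 − 3x_A − 2x_E) − 21x_A.
∂π/∂x_A = 161 − 6x_A − 2x_E = 0 ⇒ x_A = 161/6 − (1/3)x_E.
The game is symmetric, so in equilibrium x_E = x_A: the reaction function gives (4/3)x_A = 161/6, hence x_A = 20.125.
P_A = 182 − 3·20.125 − 2·20.125 = 81.375.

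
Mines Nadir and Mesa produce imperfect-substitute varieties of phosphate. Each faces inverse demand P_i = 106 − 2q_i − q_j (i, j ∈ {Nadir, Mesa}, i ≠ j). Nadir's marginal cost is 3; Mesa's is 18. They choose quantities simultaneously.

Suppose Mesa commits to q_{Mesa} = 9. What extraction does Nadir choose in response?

Mine Nadir's profit: π = q_{Nadir}(106 − 2q_{Nadir} − q_{Mesa}) − 3q_{Nadir}.
∂π/∂q_{Nadir} = 103 − 4q_{Nadir} − q_{Mesa} = 0 ⇒ q_{Nadir} = 25.75 − 0.25q_{Mesa}.
At q_{Mesa} = 9: q_{Nadir} = 25.75 − 0.25·9 = 23.5.

23.5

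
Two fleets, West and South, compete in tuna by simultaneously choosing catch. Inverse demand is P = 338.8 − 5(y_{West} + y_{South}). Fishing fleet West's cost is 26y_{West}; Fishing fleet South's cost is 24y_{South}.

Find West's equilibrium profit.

2146.592

Fishing fleet West's profit: π = y_{West}(338.8 − 5(y_{West} + y_{South})) − 26y_{West}.
∂π/∂y_{West} = 312.8 − 10y_{West} − 5y_{South} = 0, so y_{West} = 31.28 − 0.5y_{South}.
By the same steps for South: y_{South} = 31.48 − 0.5y_{West}.
Plugging y_{South} into West's best response: y_{West} = 31.28 − 0.5(31.48 − 0.5y_{West}) ⇒ 0.75y_{West} = 15.54, so y_{West} = 20.72.
Then y_{South} = 31.48 − 0.5·20.72 = 21.12.
Price P = 338.8 − 5·41.84 = 129.6.
West's profit: (129.6 − 26)·20.72 = 2146.592.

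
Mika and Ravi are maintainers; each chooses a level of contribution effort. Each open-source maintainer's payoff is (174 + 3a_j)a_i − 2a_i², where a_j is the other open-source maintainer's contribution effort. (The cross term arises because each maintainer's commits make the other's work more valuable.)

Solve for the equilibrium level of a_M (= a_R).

Mika's payoff is (174 + 3a_R)a_M − 2a_M².
∂π/∂a_M = 174 + 3a_R − 4a_M = 0, so a_M = 43.5 + 0.75a_R.
By symmetry a_R = a_M; substituting into the reaction function, 0.25a_M = 43.5 and a_M = 174.

174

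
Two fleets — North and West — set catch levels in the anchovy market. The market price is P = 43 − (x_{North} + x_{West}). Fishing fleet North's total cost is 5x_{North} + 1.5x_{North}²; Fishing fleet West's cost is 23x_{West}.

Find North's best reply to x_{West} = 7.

Fishing fleet North's profit: π = x_{North}(43 − (x_{North} + x_{West})) − 5x_{North} − 1.5x_{North}².
∂π/∂x_{North} = 38 − 5x_{North} − x_{West} = 0, so x_{North} = 7.6 − 0.2x_{West}.
At x_{West} = 7: x_{North} = 7.6 − 0.2·7 = 6.2.

6.2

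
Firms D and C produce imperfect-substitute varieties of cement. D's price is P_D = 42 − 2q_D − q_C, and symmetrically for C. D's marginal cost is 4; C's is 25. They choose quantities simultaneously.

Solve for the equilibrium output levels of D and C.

Firm D's profit: π = q_D(42 − 2q_D − q_C) − 4q_D.
∂π/∂q_D = 38 − 4q_D − q_C = 0 ⇒ q_D = 9.5 − 0.25q_C.
Similarly q_C = 4.25 − 0.25q_D.
Plugging q_C into D's best response: q_D = 9.5 − 0.25(4.25 − 0.25q_D) ⇒ 0.9375q_D = 8.4375, so q_D = 9.
Then q_C = 4.25 − 0.25·9 = 2.

9, 2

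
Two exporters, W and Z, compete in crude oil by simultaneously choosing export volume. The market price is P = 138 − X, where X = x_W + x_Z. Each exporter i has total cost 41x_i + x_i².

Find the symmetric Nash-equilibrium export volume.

19.4

Exporter W's profit: π = x_W(138 − (x_W + x_Z)) − 41x_W − x_W².
∂π/∂x_W = 97 − 4x_W − x_Z = 0, so x_W = 24.25 − 0.25x_Z.
The game is symmetric, so in equilibrium x_Z = x_W: the reaction function gives 1.25x_W = 24.25, hence x_W = 19.4.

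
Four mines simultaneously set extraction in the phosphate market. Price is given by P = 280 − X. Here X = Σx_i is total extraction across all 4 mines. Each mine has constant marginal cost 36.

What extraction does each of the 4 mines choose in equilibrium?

48.8

A representative mine's profit is π_i = x_i(280 − X) − 36x_i, with X = x_i + Σ_{j≠i} x_j.
First-order condition: 244 − 2x_i − Σ_{j≠i} x_j = 0.
Imposing symmetry (x_j = x for all j) turns Σ_{j≠i} x_j into 3x, so 244 = 5x and x = 48.8.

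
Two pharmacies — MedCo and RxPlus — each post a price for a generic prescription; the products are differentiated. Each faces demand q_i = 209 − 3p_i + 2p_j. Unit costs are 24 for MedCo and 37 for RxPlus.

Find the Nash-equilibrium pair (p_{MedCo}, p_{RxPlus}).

72.6875, 77.5625

MedCo's profit: π = (p_{MedCo} − 24)(209 − 3p_{MedCo} + 2p_{RxPlus}).
∂π/∂p_{MedCo} = 281 − 6p_{MedCo} + 2p_{RxPlus} = 0 ⇒ p_{MedCo} = 281/6 + (1/3)p_{RxPlus}.
Similarly p_{RxPlus} = 160/3 + (1/3)p_{MedCo}.
Plugging p_{RxPlus} into MedCo's best response: p_{MedCo} = 281/6 + (1/3)(160/3 + (1/3)p_{MedCo}) ⇒ (8/9)p_{MedCo} = 1163/18, so p_{MedCo} = 72.6875.
Then p_{RxPlus} = 160/3 + (1/3)·72.6875 = 77.5625.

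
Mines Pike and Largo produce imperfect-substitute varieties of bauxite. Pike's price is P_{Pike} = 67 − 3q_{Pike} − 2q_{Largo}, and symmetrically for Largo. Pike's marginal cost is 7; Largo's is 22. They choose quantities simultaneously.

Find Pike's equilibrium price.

32.3125

Mine Pike's profit: π = q_{Pike}(67 − 3q_{Pike} − 2q_{Largo}) − 7q_{Pike}.
∂π/∂q_{Pike} = 60 − 6q_{Pike} − 2q_{Largo} = 0 ⇒ q_{Pike} = 10 − (1/3)q_{Largo}.
Similarly q_{Largo} = 7.5 − (1/3)q_{Pike}.
Substituting the second reaction function into the first: q_{Pike} = 10 − (1/3)(7.5 − (1/3)q_{Pike}), which gives (8/9)q_{Pike} = 7.5 ⇒ q_{Pike} = 8.4375.
Then q_{Largo} = 7.5 − (1/3)·8.4375 = 4.6875.
P_{Pike} = 67 − 3·8.4375 − 2·4.6875 = 32.3125.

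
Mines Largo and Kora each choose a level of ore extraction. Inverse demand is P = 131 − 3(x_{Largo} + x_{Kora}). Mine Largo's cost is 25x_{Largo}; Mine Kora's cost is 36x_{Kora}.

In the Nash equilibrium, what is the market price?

64

Mine Largo's profit: π = x_{Largo}(131 − 3(x_{Largo} + x_{Kora})) − 25x_{Largo}.
∂π/∂x_{Largo} = 106 − 6x_{Largo} − 3x_{Kora} = 0, so x_{Largo} = 53/3 − 0.5x_{Kora}.
By the same steps for Kora: x_{Kora} = 95/6 − 0.5x_{Largo}.
Solving the two reaction functions simultaneously: (1 − (−0.5)(−0.5))x_{Largo} = 53/3 − 0.5·(95/6), so 0.75x_{Largo} = 9.75 and x_{Largo} = 13.
Then x_{Kora} = 95/6 − 0.5·13 = 28/3.
Equilibrium price: P = 131 − 3·(67/3) = 64.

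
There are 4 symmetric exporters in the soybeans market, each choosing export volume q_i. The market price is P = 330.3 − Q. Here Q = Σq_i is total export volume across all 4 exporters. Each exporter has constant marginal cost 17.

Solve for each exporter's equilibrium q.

62.66

A representative exporter's profit is π_i = q_i(330.3 − Q) − 17q_i, with Q = q_i + Σ_{j≠i} q_j.
First-order condition: 313.3 − 2q_i − Σ_{j≠i} q_j = 0.
In a symmetric equilibrium every exporter chooses the same q, so Σ_{j≠i} q_j = 3q. The condition becomes 313.3 − 5q = 0, giving q = 313.3/5 = 62.66.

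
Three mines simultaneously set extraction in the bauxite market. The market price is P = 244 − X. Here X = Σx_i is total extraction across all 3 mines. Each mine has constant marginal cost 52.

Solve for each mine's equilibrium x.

A representative mine's profit is π_i = x_i(244 − X) − 52x_i, with X = x_i + Σ_{j≠i} x_j.
First-order condition: 192 − 2x_i − Σ_{j≠i} x_j = 0.
With identical mines, set every x_j = x: then 192 − 2x − 2x = 0, i.e. x = 192/4 = 48.

48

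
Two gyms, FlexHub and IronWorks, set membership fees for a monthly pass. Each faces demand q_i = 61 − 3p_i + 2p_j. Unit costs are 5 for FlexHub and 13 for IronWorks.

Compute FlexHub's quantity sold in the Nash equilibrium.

FlexHub's profit: π = (p_{FlexHub} − 5)(61 − 3p_{FlexHub} + 2p_{IronWorks}).
∂π/∂p_{FlexHub} = 76 − 6p_{FlexHub} + 2p_{IronWorks} = 0 ⇒ p_{FlexHub} = 38/3 + (1/3)p_{IronWorks}.
Similarly p_{IronWorks} = 50/3 + (1/3)p_{FlexHub}.
Solving the two reaction functions simultaneously: (1 − (1/3)(1/3))p_{FlexHub} = 38/3 + (1/3)·(50/3), so (8/9)p_{FlexHub} = 164/9 and p_{FlexHub} = 20.5.
Then p_{IronWorks} = 50/3 + (1/3)·20.5 = 23.5.
q_{FlexHub} = 61 − 3·20.5 + 2·23.5 = 46.5.

46.5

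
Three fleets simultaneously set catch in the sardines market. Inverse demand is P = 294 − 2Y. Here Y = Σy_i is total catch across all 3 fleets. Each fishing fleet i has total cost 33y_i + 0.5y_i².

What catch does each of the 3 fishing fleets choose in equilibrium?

A representative fishing fleet's profit is π_i = y_i(294 − 2Y) − 33y_i − 0.5y_i², with Y = y_i + Σ_{j≠i} y_j.
First-order condition: 261 − 5y_i − 2Σ_{j≠i} y_j = 0.
In a symmetric equilibrium every fishing fleet chooses the same y, so Σ_{j≠i} y_j = 2y. The condition becomes 261 − 9y = 0, giving y = 261/9 = 29.

29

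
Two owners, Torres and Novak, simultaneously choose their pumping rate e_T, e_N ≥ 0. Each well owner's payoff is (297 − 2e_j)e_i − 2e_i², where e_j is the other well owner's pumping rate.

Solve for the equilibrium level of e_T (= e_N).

Torres's payoff is (297 − 2e_N)e_T − 2e_T².
∂π/∂e_T = 297 − 2e_N − 4e_T = 0, so e_T = 74.25 − 0.5e_N.
By symmetry e_N = e_T; substituting into the reaction function, 1.5e_T = 74.25 and e_T = 49.5.

49.5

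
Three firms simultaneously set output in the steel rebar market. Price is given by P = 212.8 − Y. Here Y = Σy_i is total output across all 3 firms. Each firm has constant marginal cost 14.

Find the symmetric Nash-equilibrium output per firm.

A representative firm's profit is π_i = y_i(212.8 − Y) − 14y_i, with Y = y_i + Σ_{j≠i} y_j.
First-order condition: 198.8 − 2y_i − Σ_{j≠i} y_j = 0.
In a symmetric equilibrium every firm chooses the same y, so Σ_{j≠i} y_j = 2y. The condition becomes 198.8 − 4y = 0, giving y = 198.8/4 = 49.7.

49.7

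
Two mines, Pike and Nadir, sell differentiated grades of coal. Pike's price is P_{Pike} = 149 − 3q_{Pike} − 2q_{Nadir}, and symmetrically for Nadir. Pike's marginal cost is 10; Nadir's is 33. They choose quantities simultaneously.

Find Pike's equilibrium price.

66.4375

Mine Pike's profit: π = q_{Pike}(149 − 3q_{Pike} − 2q_{Nadir}) − 10q_{Pike}.
∂π/∂q_{Pike} = 139 − 6q_{Pike} − 2q_{Nadir} = 0 ⇒ q_{Pike} = 139/6 − (1/3)q_{Nadir}.
Similarly q_{Nadir} = 58/3 − (1/3)q_{Pike}.
Solving the two reaction functions simultaneously: (1 − (−1/3)(−1/3))q_{Pike} = 139/6 − (1/3)·(58/3), so (8/9)q_{Pike} = 301/18 and q_{Pike} = 18.8125.
Then q_{Nadir} = 58/3 − (1/3)·18.8125 = 13.0625.
P_{Pike} = 149 − 3·18.8125 − 2·13.0625 = 66.4375.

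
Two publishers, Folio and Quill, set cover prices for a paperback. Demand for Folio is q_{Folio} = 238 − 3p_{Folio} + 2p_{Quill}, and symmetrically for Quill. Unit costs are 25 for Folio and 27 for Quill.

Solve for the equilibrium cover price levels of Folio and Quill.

78.625, 79.375

Folio's profit: π = (p_{Folio} − 25)(238 − 3p_{Folio} + 2p_{Quill}).
∂π/∂p_{Folio} = 313 − 6p_{Folio} + 2p_{Quill} = 0 ⇒ p_{Folio} = 313/6 + (1/3)p_{Quill}.
Similarly p_{Quill} = 319/6 + (1/3)p_{Folio}.
Solving the two reaction functions simultaneously: (1 − (1/3)(1/3))p_{Folio} = 313/6 + (1/3)·(319/6), so (8/9)p_{Folio} = 629/9 and p_{Folio} = 78.625.
Then p_{Quill} = 319/6 + (1/3)·78.625 = 79.375.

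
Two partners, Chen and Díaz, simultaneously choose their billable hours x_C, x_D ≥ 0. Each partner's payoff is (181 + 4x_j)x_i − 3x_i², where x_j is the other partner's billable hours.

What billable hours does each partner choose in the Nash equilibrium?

Chen's payoff is (181 + 4x_D)x_C − 3x_C².
∂π/∂x_C = 181 + 4x_D − 6x_C = 0, so x_C = 181/6 + (2/3)x_D.
Setting x_C = x_D in the reaction function: x_C = 181/6 + (2/3)x_C, so x_C = (181/6) / (1/3) = 90.5.

90.5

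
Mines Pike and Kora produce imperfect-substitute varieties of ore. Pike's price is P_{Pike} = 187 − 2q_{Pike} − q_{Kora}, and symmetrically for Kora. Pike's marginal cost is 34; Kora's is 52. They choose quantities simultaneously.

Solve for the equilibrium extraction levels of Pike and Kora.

31.8, 25.8

Mine Pike's profit: π = q_{Pike}(187 − 2q_{Pike} − q_{Kora}) − 34q_{Pike}.
∂π/∂q_{Pike} = 153 − 4q_{Pike} − q_{Kora} = 0 ⇒ q_{Pike} = 38.25 − 0.25q_{Kora}.
Similarly q_{Kora} = 33.75 − 0.25q_{Pike}.
Substituting the second reaction function into the first: q_{Pike} = 38.25 − 0.25(33.75 − 0.25q_{Pike}), which gives 0.9375q_{Pike} = 29.8125 ⇒ q_{Pike} = 31.8.
Then q_{Kora} = 33.75 − 0.25·31.8 = 25.8.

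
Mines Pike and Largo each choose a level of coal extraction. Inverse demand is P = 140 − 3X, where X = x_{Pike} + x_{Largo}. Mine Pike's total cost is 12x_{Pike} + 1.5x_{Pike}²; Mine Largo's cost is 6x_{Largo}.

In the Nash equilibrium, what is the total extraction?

26.4

Mine Pike's profit: π = x_{Pike}(140 − 3(x_{Pike} + x_{Largo})) − 12x_{Pike} − 1.5x_{Pike}².
∂π/∂x_{Pike} = 128 − 9x_{Pike} − 3x_{Largo} = 0, so x_{Pike} = 128/9 − (1/3)x_{Largo}.
For Largo: ∂π/∂x_{Largo} = 134 − 6x_{Largo} − 3x_{Pike} = 0 ⇒ x_{Largo} = 67/3 − 0.5x_{Pike}.
Solving the two reaction functions simultaneously: (1 − (−1/3)(−0.5))x_{Pike} = 128/9 − (1/3)·(67/3), so (5/6)x_{Pike} = 61/9 and x_{Pike} = 122/15.
Then x_{Largo} = 67/3 − 0.5·(122/15) = 274/15.
Total extraction: 122/15 + 274/15 = 26.4.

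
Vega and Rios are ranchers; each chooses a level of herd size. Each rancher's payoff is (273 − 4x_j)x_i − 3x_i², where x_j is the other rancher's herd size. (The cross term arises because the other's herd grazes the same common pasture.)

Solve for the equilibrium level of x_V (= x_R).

Vega's payoff is (273 − 4x_R)x_V − 3x_V².
∂π/∂x_V = 273 − 4x_R − 6x_V = 0, so x_V = 45.5 − (2/3)x_R.
By symmetry x_R = x_V; substituting into the reaction function, (5/3)x_V = 45.5 and x_V = 27.3.

27.3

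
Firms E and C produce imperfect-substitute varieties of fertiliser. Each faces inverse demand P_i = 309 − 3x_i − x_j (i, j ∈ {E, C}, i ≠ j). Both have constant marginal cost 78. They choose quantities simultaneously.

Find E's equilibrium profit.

3267

Firm E's profit: π = x_E(309 − 3x_E − x_C) − 78x_E.
∂π/∂x_E = 231 − 6x_E − x_C = 0 ⇒ x_E = 38.5 − (1/6)x_C.
Setting x_E = x_C in the reaction function: x_E = 38.5 − (1/6)x_E, so x_E = 38.5 / (7/6) = 33.
P_E = 309 − 3·33 − 33 = 177.
Profit = (177 − 78)·33 = 3267.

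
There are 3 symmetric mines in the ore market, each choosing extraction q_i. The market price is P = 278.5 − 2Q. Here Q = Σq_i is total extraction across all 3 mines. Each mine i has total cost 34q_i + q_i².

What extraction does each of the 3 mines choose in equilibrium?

24.45

A representative mine's profit is π_i = q_i(278.5 − 2Q) − 34q_i − q_i², with Q = q_i + Σ_{j≠i} q_j.
First-order condition: 244.5 − 6q_i − 2Σ_{j≠i} q_j = 0.
With identical mines, set every q_j = q: then 244.5 − 6q − 4q = 0, i.e. q = 244.5/10 = 24.45.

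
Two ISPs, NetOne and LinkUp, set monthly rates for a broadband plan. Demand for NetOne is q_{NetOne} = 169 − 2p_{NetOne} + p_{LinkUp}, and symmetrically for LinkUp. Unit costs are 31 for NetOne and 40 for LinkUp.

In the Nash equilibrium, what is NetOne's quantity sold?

NetOne's profit: π = (p_{NetOne} − 31)(169 − 2p_{NetOne} + p_{LinkUp}).
∂π/∂p_{NetOne} = 231 − 4p_{NetOne} + p_{LinkUp} = 0 ⇒ p_{NetOne} = 57.75 + 0.25p_{LinkUp}.
Similarly p_{LinkUp} = 62.25 + 0.25p_{NetOne}.
Solving the two reaction functions simultaneously: (1 − (0.25)(0.25))p_{NetOne} = 57.75 + 0.25·62.25, so 0.9375p_{NetOne} = 73.3125 and p_{NetOne} = 78.2.
Then p_{LinkUp} = 62.25 + 0.25·78.2 = 81.8.
q_{NetOne} = 169 − 2·78.2 + 81.8 = 94.4.

94.4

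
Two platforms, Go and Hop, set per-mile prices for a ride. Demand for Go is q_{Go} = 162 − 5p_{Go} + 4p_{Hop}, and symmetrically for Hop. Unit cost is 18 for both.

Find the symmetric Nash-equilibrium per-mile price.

Go's profit: π = (p_{Go} − 18)(162 − 5p_{Go} + 4p_{Hop}).
∂π/∂p_{Go} = 252 − 10p_{Go} + 4p_{Hop} = 0 ⇒ p_{Go} = 25.2 + 0.4p_{Hop}.
Setting p_{Go} = p_{Hop} in the reaction function: p_{Go} = 25.2 + 0.4p_{Go}, so p_{Go} = 25.2 / 0.6 = 42.

42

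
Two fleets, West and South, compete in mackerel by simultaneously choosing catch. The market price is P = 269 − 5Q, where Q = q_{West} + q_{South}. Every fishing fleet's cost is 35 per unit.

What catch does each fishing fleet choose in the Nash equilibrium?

15.6

Fishing fleet West's profit: π = q_{West}(269 − 5(q_{West} + q_{South})) − 35q_{West}.
∂π/∂q_{West} = 234 − 10q_{West} − 5q_{South} = 0, so q_{West} = 23.4 − 0.5q_{South}.
By symmetry q_{South} = q_{West}; substituting into the reaction function, 1.5q_{West} = 23.4 and q_{West} = 15.6.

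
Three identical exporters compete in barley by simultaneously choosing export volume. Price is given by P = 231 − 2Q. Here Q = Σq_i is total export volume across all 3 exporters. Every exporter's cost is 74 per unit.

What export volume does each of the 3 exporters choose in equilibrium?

19.625

A representative exporter's profit is π_i = q_i(231 − 2Q) − 74q_i, with Q = q_i + Σ_{j≠i} q_j.
First-order condition: 157 − 4q_i − 2Σ_{j≠i} q_j = 0.
Imposing symmetry (q_j = q for all j) turns Σ_{j≠i} q_j into 2q, so 157 = 8q and q = 19.625.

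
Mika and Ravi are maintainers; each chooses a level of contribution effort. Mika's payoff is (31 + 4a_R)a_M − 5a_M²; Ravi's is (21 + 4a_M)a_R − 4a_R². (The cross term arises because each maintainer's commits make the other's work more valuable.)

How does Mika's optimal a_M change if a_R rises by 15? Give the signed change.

6

Expanding Mika's payoff: 31a_M + 4a_Ra_M − 5a_M².
∂π/∂a_M = 31 + 4a_R − 10a_M = 0, so a_M = 3.1 + 0.4a_R.
The reaction-function slope is 0.4, so a 15-unit rise in a_R moves a_M by 0.4 × 15 = 6. Mika's best response rises — the actions are strategic complements.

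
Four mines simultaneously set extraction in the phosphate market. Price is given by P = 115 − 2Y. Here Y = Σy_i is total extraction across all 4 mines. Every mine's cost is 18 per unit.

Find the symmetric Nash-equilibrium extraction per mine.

9.7

A representative mine's profit is π_i = y_i(115 − 2Y) − 18y_i, with Y = y_i + Σ_{j≠i} y_j.
First-order condition: 97 − 4y_i − 2Σ_{j≠i} y_j = 0.
With identical mines, set every y_j = y: then 97 − 4y − 6y = 0, i.e. y = 97/10 = 9.7.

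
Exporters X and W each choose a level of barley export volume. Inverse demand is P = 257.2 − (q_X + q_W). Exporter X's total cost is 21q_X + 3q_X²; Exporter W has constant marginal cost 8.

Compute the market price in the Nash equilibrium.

125.16

Exporter X's profit: π = q_X(257.2 − (q_X + q_W)) − 21q_X − 3q_X².
∂π/∂q_X = 236.2 − 8q_X − q_W = 0, so q_X = 29.525 − 0.125q_W.
For W: ∂π/∂q_W = 249.2 − 2q_W − q_X = 0 ⇒ q_W = 124.6 − 0.5q_X.
Substituting the second reaction function into the first: q_X = 29.525 − 0.125(124.6 − 0.5q_X), which gives 0.9375q_X = 13.95 ⇒ q_X = 14.88.
Then q_W = 124.6 − 0.5·14.88 = 117.16.
Equilibrium price: P = 257.2 − 132.04 = 125.16.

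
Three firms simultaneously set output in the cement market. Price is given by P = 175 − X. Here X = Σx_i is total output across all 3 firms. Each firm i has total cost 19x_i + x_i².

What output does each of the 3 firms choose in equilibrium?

26

A representative firm's profit is π_i = x_i(175 − X) − 19x_i − x_i², with X = x_i + Σ_{j≠i} x_j.
First-order condition: 156 − 4x_i − Σ_{j≠i} x_j = 0.
With identical firms, set every x_j = x: then 156 − 4x − 2x = 0, i.e. x = 156/6 = 26.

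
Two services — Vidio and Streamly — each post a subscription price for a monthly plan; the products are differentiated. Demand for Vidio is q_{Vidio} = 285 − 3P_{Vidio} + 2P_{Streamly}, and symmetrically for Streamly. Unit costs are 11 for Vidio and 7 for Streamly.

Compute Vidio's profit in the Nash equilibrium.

13770.1875

Vidio's profit: π = (P_{Vidio} − 11)(285 − 3P_{Vidio} + 2P_{Streamly}).
∂π/∂P_{Vidio} = 318 − 6P_{Vidio} + 2P_{Streamly} = 0 ⇒ P_{Vidio} = 53 + (1/3)P_{Streamly}.
Similarly P_{Streamly} = 51 + (1/3)P_{Vidio}.
Plugging P_{Streamly} into Vidio's best response: P_{Vidio} = 53 + (1/3)(51 + (1/3)P_{Vidio}) ⇒ (8/9)P_{Vidio} = 70, so P_{Vidio} = 78.75.
Then P_{Streamly} = 51 + (1/3)·78.75 = 77.25.
q_{Vidio} = 285 − 3·78.75 + 2·77.25 = 203.25.
Profit = (78.75 − 11)·203.25 = 13770.1875.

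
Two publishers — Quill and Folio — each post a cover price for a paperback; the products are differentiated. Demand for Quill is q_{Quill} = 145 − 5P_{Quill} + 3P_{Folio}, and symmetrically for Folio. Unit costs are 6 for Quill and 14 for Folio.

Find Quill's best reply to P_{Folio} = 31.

Quill's profit: π = (P_{Quill} − 6)(145 − 5P_{Quill} + 3P_{Folio}).
∂π/∂P_{Quill} = 175 − 10P_{Quill} + 3P_{Folio} = 0 ⇒ P_{Quill} = 17.5 + 0.3P_{Folio}.
At P_{Folio} = 31: P_{Quill} = 17.5 + 0.3·31 = 26.8.

26.8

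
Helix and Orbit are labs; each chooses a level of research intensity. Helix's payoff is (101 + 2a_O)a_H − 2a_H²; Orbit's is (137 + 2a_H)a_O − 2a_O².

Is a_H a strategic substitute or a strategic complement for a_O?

strategic complements

Expanding Helix's payoff: 101a_H + 2a_Oa_H − 2a_H².
∂π/∂a_H = 101 + 2a_O − 4a_H = 0, so a_H = 25.25 + 0.5a_O.
The best-response slope da_H/da_O = 0.5 > 0: the reaction function is upward-sloping, so the choices are strategic complements.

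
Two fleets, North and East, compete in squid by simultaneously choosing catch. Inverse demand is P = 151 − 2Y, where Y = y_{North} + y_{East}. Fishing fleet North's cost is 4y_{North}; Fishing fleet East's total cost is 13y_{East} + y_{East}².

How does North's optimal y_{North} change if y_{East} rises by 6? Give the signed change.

Fishing fleet North's profit: π = y_{North}(151 − 2(y_{North} + y_{East})) − 4y_{North}.
∂π/∂y_{North} = 147 − 4y_{North} − 2y_{East} = 0, so y_{North} = 36.75 − 0.5y_{East}.
The reaction-function slope is −0.5, so a 6-unit rise in y_{East} moves y_{North} by −0.5 × 6 = −3. North's best response falls — the actions are strategic substitutes.

-3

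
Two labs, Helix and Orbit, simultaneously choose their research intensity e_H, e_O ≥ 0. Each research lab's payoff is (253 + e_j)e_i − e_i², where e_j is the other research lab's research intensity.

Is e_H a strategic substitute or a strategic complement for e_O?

strategic complements

Helix's payoff is (253 + e_O)e_H − e_H².
∂π/∂e_H = 253 + e_O − 2e_H = 0, so e_H = 126.5 + 0.5e_O.
The best-response slope de_H/de_O = 0.5 > 0: the reaction function is upward-sloping, so the choices are strategic complements.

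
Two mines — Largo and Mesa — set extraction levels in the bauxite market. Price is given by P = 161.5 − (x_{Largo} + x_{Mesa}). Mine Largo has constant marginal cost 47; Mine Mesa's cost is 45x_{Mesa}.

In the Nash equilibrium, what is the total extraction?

77

Mine Largo's profit: π = x_{Largo}(161.5 − (x_{Largo} + x_{Mesa})) − 47x_{Largo}.
∂π/∂x_{Largo} = 114.5 − 2x_{Largo} − x_{Mesa} = 0, so x_{Largo} = 57.25 − 0.5x_{Mesa}.
By the same steps for Mesa: x_{Mesa} = 58.25 − 0.5x_{Largo}.
Solving the two reaction functions simultaneously: (1 − (−0.5)(−0.5))x_{Largo} = 57.25 − 0.5·58.25, so 0.75x_{Largo} = 28.125 and x_{Largo} = 37.5.
Then x_{Mesa} = 58.25 − 0.5·37.5 = 39.5.
Total extraction: 37.5 + 39.5 = 77.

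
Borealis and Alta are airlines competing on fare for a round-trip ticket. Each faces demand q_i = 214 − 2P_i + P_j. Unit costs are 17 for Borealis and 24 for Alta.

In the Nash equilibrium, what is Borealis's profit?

8871.12

Borealis's profit: π = (P_{Borealis} − 17)(214 − 2P_{Borealis} + P_{Alta}).
∂π/∂P_{Borealis} = 248 − 4P_{Borealis} + P_{Alta} = 0 ⇒ P_{Borealis} = 62 + 0.25P_{Alta}.
Similarly P_{Alta} = 65.5 + 0.25P_{Borealis}.
Solving the two reaction functions simultaneously: (1 − (0.25)(0.25))P_{Borealis} = 62 + 0.25·65.5, so 0.9375P_{Borealis} = 78.375 and P_{Borealis} = 83.6.
Then P_{Alta} = 65.5 + 0.25·83.6 = 86.4.
q_{Borealis} = 214 − 2·83.6 + 86.4 = 133.2.
Profit = (83.6 − 17)·133.2 = 8871.12.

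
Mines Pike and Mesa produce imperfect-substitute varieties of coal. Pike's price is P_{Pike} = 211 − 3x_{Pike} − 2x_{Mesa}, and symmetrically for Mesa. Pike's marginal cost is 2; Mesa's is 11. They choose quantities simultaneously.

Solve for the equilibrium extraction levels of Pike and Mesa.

26.6875, 24.4375

Mine Pike's profit: π = x_{Pike}(211 − 3x_{Pike} − 2x_{Mesa}) − 2x_{Pike}.
∂π/∂x_{Pike} = 209 − 6x_{Pike} − 2x_{Mesa} = 0 ⇒ x_{Pike} = 209/6 − (1/3)x_{Mesa}.
Similarly x_{Mesa} = 100/3 − (1/3)x_{Pike}.
Solving the two reaction functions simultaneously: (1 − (−1/3)(−1/3))x_{Pike} = 209/6 − (1/3)·(100/3), so (8/9)x_{Pike} = 427/18 and x_{Pike} = 26.6875.
Then x_{Mesa} = 100/3 − (1/3)·26.6875 = 24.4375.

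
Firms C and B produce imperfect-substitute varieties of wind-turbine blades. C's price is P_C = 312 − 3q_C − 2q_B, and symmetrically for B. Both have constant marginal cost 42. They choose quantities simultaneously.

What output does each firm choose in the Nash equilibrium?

33.75

Firm C's profit: π = q_C(312 − 3q_C − 2q_B) − 42q_C.
∂π/∂q_C = 270 − 6q_C − 2q_B = 0 ⇒ q_C = 45 − (1/3)q_B.
The game is symmetric, so in equilibrium q_B = q_C: the reaction function gives (4/3)q_C = 45, hence q_C = 33.75.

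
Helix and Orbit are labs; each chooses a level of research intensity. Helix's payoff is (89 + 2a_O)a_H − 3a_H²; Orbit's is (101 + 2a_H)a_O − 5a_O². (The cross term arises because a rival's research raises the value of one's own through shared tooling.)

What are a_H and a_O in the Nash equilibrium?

Expanding Helix's payoff: 89a_H + 2a_Oa_H − 3a_H².
∂π/∂a_H = 89 + 2a_O − 6a_H = 0, so a_H = 89/6 + (1/3)a_O.
Likewise for Orbit: a_O = 10.1 + 0.2a_H.
Substituting the second reaction function into the first: a_H = 89/6 + (1/3)(10.1 + 0.2a_H), which gives (14/15)a_H = 18.2 ⇒ a_H = 19.5.
Then a_O = 10.1 + 0.2·19.5 = 14.

19.5, 14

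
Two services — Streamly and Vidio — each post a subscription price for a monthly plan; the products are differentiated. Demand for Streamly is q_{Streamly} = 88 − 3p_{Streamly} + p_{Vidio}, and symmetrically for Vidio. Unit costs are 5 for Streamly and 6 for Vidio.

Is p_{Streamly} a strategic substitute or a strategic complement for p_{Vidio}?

Streamly's profit: π = (p_{Streamly} − 5)(88 − 3p_{Streamly} + p_{Vidio}).
∂π/∂p_{Streamly} = 103 − 6p_{Streamly} + p_{Vidio} = 0 ⇒ p_{Streamly} = 103/6 + (1/6)p_{Vidio}.
The best-response slope dp_{Streamly}/dp_{Vidio} = 1/6 > 0: the reaction function is upward-sloping, so the choices are strategic complements.

strategic complements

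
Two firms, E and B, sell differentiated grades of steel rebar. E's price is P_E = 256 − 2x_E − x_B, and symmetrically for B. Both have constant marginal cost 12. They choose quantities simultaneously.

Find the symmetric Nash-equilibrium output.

Firm E's profit: π = x_E(256 − 2x_E − x_B) − 12x_E.
∂π/∂x_E = 244 − 4x_E − x_B = 0 ⇒ x_E = 61 − 0.25x_B.
The game is symmetric, so in equilibrium x_B = x_E: the reaction function gives 1.25x_E = 61, hence x_E = 48.8.

48.8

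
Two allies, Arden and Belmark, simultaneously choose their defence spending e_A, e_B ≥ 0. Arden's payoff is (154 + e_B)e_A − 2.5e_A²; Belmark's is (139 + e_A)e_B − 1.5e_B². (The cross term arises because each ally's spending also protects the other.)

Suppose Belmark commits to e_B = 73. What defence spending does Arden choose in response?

45.4

Expanding Arden's payoff: 154e_A + e_Be_A − 2.5e_A².
∂π/∂e_A = 154 + e_B − 5e_A = 0, so e_A = 30.8 + 0.2e_B.
At e_B = 73: e_A = 30.8 + 0.2·73 = 45.4.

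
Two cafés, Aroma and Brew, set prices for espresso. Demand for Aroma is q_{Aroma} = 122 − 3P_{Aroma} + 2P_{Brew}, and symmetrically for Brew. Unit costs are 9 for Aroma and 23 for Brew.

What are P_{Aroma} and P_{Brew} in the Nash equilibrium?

39.875, 45.125

Aroma's profit: π = (P_{Aroma} − 9)(122 − 3P_{Aroma} + 2P_{Brew}).
∂π/∂P_{Aroma} = 149 − 6P_{Aroma} + 2P_{Brew} = 0 ⇒ P_{Aroma} = 149/6 + (1/3)P_{Brew}.
Similarly P_{Brew} = 191/6 + (1/3)P_{Aroma}.
Solving the two reaction functions simultaneously: (1 − (1/3)(1/3))P_{Aroma} = 149/6 + (1/3)·(191/6), so (8/9)P_{Aroma} = 319/9 and P_{Aroma} = 39.875.
Then P_{Brew} = 191/6 + (1/3)·39.875 = 45.125.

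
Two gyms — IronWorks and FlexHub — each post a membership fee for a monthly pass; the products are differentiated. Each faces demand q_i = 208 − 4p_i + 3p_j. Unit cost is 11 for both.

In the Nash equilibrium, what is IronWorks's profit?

IronWorks's profit: π = (p_{IronWorks} − 11)(208 − 4p_{IronWorks} + 3p_{FlexHub}).
∂π/∂p_{IronWorks} = 252 − 8p_{IronWorks} + 3p_{FlexHub} = 0 ⇒ p_{IronWorks} = 31.5 + 0.375p_{FlexHub}.
By symmetry p_{FlexHub} = p_{IronWorks}; substituting into the reaction function, 0.625p_{IronWorks} = 31.5 and p_{IronWorks} = 50.4.
q_{IronWorks} = 208 − 4·50.4 + 3·50.4 = 157.6.
Profit = (50.4 − 11)·157.6 = 6209.44.

6209.44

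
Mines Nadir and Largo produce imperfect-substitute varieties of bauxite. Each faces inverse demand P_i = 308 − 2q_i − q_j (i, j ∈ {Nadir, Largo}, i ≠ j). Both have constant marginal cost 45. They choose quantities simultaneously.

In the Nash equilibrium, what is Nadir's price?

Mine Nadir's profit: π = q_{Nadir}(308 − 2q_{Nadir} − q_{Largo}) − 45q_{Nadir}.
∂π/∂q_{Nadir} = 263 − 4q_{Nadir} − q_{Largo} = 0 ⇒ q_{Nadir} = 65.75 − 0.25q_{Largo}.
The game is symmetric, so in equilibrium q_{Largo} = q_{Nadir}: the reaction function gives 1.25q_{Nadir} = 65.75, hence q_{Nadir} = 52.6.
P_{Nadir} = 308 − 2·52.6 − 52.6 = 150.2.

150.2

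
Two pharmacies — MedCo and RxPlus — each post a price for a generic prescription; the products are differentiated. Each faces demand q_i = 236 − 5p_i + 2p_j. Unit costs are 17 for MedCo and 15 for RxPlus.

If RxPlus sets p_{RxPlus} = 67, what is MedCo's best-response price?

MedCo's profit: π = (p_{MedCo} − 17)(236 − 5p_{MedCo} + 2p_{RxPlus}).
∂π/∂p_{MedCo} = 321 − 10p_{MedCo} + 2p_{RxPlus} = 0 ⇒ p_{MedCo} = 32.1 + 0.2p_{RxPlus}.
At p_{RxPlus} = 67: p_{MedCo} = 32.1 + 0.2·67 = 45.5.

45.5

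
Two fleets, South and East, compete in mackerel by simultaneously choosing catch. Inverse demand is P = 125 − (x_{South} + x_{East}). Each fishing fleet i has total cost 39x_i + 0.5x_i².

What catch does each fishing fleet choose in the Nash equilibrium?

Fishing fleet South's profit: π = x_{South}(125 − (x_{South} + x_{East})) − 39x_{South} − 0.5x_{South}².
∂π/∂x_{South} = 86 − 3x_{South} − x_{East} = 0, so x_{South} = 86/3 − (1/3)x_{East}.
Setting x_{South} = x_{East} in the reaction function: x_{South} = 86/3 − (1/3)x_{South}, so x_{South} = (86/3) / (4/3) = 21.5.

21.5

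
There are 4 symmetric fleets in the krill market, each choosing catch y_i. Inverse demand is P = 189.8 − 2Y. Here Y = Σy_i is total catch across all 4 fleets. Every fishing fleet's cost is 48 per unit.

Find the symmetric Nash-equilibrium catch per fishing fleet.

A representative fishing fleet's profit is π_i = y_i(189.8 − 2Y) − 48y_i, with Y = y_i + Σ_{j≠i} y_j.
First-order condition: 141.8 − 4y_i − 2Σ_{j≠i} y_j = 0.
In a symmetric equilibrium every fishing fleet chooses the same y, so Σ_{j≠i} y_j = 3y. The condition becomes 141.8 − 10y = 0, giving y = 141.8/10 = 14.18.

14.18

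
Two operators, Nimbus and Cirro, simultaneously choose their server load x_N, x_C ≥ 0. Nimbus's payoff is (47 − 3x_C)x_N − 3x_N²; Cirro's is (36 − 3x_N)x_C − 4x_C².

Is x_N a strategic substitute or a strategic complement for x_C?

Expanding Nimbus's payoff: 47x_N − 3x_Cx_N − 3x_N².
∂π/∂x_N = 47 − 3x_C − 6x_N = 0, so x_N = 47/6 − 0.5x_C.
The best-response slope dx_N/dx_C = −0.5 < 0: the reaction function is downward-sloping, so the choices are strategic substitutes.

strategic substitutes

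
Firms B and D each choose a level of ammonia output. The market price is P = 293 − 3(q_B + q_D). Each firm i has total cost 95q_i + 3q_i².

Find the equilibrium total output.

Firm B's profit: π = q_B(293 − 3(q_B + q_D)) − 95q_B − 3q_B².
∂π/∂q_B = 198 − 12q_B − 3q_D = 0, so q_B = 16.5 − 0.25q_D.
By symmetry q_D = q_B; substituting into the reaction function, 1.25q_B = 16.5 and q_B = 13.2.
Total output: 13.2 + 13.2 = 26.4.

26.4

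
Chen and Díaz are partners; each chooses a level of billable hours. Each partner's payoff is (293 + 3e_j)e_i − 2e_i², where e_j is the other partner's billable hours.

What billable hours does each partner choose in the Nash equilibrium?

293

Chen's payoff is (293 + 3e_D)e_C − 2e_C².
∂π/∂e_C = 293 + 3e_D − 4e_C = 0, so e_C = 73.25 + 0.75e_D.
Setting e_C = e_D in the reaction function: e_C = 73.25 + 0.75e_C, so e_C = 73.25 / 0.25 = 293.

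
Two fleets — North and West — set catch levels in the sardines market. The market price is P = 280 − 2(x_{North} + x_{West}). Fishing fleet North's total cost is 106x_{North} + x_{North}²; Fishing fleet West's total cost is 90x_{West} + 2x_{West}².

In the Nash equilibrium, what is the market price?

Fishing fleet North's profit: π = x_{North}(280 − 2(x_{North} + x_{West})) − 106x_{North} − x_{North}².
∂π/∂x_{North} = 174 − 6x_{North} − 2x_{West} = 0, so x_{North} = 29 − (1/3)x_{West}.
For West: ∂π/∂x_{West} = 190 − 8x_{West} − 2x_{North} = 0 ⇒ x_{West} = 23.75 − 0.25x_{North}.
Plugging x_{West} into North's best response: x_{North} = 29 − (1/3)(23.75 − 0.25x_{North}) ⇒ (11/12)x_{North} = 253/12, so x_{North} = 23.
Then x_{West} = 23.75 − 0.25·23 = 18.
Equilibrium price: P = 280 − 2·41 = 198.

198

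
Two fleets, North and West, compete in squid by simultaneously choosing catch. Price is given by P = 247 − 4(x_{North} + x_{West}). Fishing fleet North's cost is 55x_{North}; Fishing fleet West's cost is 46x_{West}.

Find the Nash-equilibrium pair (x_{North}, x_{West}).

Fishing fleet North's profit: π = x_{North}(247 − 4(x_{North} + x_{West})) − 55x_{North}.
∂π/∂x_{North} = 192 − 8x_{North} − 4x_{West} = 0, so x_{North} = 24 − 0.5x_{West}.
By the same steps for West: x_{West} = 25.125 − 0.5x_{North}.
Substituting the second reaction function into the first: x_{North} = 24 − 0.5(25.125 − 0.5x_{North}), which gives 0.75x_{North} = 11.4375 ⇒ x_{North} = 15.25.
Then x_{West} = 25.125 − 0.5·15.25 = 17.5.

15.25, 17.5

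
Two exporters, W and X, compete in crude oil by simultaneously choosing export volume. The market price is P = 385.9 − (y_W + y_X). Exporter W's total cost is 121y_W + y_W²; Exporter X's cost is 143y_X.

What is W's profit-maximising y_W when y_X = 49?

Exporter W's profit: π = y_W(385.9 − (y_W + y_X)) − 121y_W − y_W².
∂π/∂y_W = 264.9 − 4y_W − y_X = 0, so y_W = 66.225 − 0.25y_X.
At y_X = 49: y_W = 66.225 − 0.25·49 = 53.975.

53.975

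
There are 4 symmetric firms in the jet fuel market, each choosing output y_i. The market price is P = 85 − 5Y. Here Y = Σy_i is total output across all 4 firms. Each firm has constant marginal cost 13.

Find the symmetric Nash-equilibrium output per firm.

A representative firm's profit is π_i = y_i(85 − 5Y) − 13y_i, with Y = y_i + Σ_{j≠i} y_j.
First-order condition: 72 − 10y_i − 5Σ_{j≠i} y_j = 0.
With identical firms, set every y_j = y: then 72 − 10y − 15y = 0, i.e. y = 72/25 = 2.88.

2.88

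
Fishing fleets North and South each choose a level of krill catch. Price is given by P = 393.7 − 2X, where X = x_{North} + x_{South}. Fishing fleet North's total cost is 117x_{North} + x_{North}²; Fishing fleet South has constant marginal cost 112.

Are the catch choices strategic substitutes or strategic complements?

Fishing fleet North's profit: π = x_{North}(393.7 − 2(x_{North} + x_{South})) − 117x_{North} − x_{North}².
∂π/∂x_{North} = 276.7 − 6x_{North} − 2x_{South} = 0, so x_{North} = 2767/60 − (1/3)x_{South}.
The best-response slope dx_{North}/dx_{South} = −1/3 < 0: the reaction function is downward-sloping, so the choices are strategic substitutes.

strategic substitutes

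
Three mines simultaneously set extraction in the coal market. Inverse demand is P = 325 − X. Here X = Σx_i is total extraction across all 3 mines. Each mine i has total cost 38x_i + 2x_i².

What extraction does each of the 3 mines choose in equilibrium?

35.875

A representative mine's profit is π_i = x_i(325 − X) − 38x_i − 2x_i², with X = x_i + Σ_{j≠i} x_j.
First-order condition: 287 − 6x_i − Σ_{j≠i} x_j = 0.
With identical mines, set every x_j = x: then 287 − 6x − 2x = 0, i.e. x = 287/8 = 35.875.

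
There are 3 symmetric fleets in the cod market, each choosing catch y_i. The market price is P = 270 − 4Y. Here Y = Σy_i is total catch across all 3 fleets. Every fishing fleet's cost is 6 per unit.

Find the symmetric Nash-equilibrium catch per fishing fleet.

16.5

A representative fishing fleet's profit is π_i = y_i(270 − 4Y) − 6y_i, with Y = y_i + Σ_{j≠i} y_j.
First-order condition: 264 − 8y_i − 4Σ_{j≠i} y_j = 0.
Imposing symmetry (y_j = y for all j) turns Σ_{j≠i} y_j into 2y, so 264 = 16y and y = 16.5.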